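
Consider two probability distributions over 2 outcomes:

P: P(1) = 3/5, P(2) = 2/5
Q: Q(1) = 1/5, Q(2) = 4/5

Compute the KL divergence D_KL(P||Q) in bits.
0.5510 bits

D_KL(P||Q) = Σ P(x) log₂(P(x)/Q(x))

Computing term by term:
  P(1)·log₂(P(1)/Q(1)) = (3/5)·log₂((3/5)/(1/5)) = 0.95098
  P(2)·log₂(P(2)/Q(2)) = (2/5)·log₂((2/5)/(4/5)) = -0.40000

D_KL(P||Q) = 0.95098 - 0.40000 = 0.55098 ≈ 0.5510 bits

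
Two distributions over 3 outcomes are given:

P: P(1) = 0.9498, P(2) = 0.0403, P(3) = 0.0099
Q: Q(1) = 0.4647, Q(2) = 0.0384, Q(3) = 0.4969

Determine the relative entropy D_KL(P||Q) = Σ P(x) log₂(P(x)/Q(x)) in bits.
0.9264 bits

D_KL(P||Q) = Σ P(x) log₂(P(x)/Q(x))

Computing term by term:
  P(1)·log₂(P(1)/Q(1)) = 0.9498·log₂(0.9498/0.4647) = 0.97955
  P(2)·log₂(P(2)/Q(2)) = 0.0403·log₂(0.0403/0.0384) = 0.00281
  P(3)·log₂(P(3)/Q(3)) = 0.0099·log₂(0.0099/0.4969) = -0.05593

D_KL(P||Q) = 0.97955 + 0.00281 - 0.05593 = 0.92643 ≈ 0.9264 bits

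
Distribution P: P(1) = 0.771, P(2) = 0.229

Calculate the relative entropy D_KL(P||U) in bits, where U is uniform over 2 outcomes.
0.2237 bits

U(i) = 1/2 for all i

D_KL(P||U) = Σ P(x) log₂(P(x) / (1/2))
           = Σ P(x) log₂(P(x)) + log₂(2)
           = log₂(2) - H(P)

H(P) = -Σ P(x) log₂(P(x)):
  -P(1)·log₂(P(1)) = -(0.771)·log₂(0.771) = 0.28928
  -P(2)·log₂(P(2)) = -(0.229)·log₂(0.229) = 0.48699
H(P) = 0.28928 + 0.48699 = 0.77627 bits

log₂(2) = 1.00000 bits

D_KL(P||U) = 1.00000 - 0.77627 = 0.22373 ≈ 0.2237 bits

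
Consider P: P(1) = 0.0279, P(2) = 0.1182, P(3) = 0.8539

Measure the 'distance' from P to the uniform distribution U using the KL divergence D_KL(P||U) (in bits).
0.8822 bits

U(i) = 1/3 for all i

D_KL(P||U) = Σ P(x) log₂(P(x) / (1/3))
           = Σ P(x) log₂(P(x)) + log₂(3)
           = log₂(3) - H(P)

H(P) = -Σ P(x) log₂(P(x)):
  -P(1)·log₂(P(1)) = -(0.0279)·log₂(0.0279) = 0.14406
  -P(2)·log₂(P(2)) = -(0.1182)·log₂(0.1182) = 0.36414
  -P(3)·log₂(P(3)) = -(0.8539)·log₂(0.8539) = 0.19457
H(P) = 0.14406 + 0.36414 + 0.19457 = 0.70277 bits

log₂(3) = 1.58496 bits

D_KL(P||U) = 1.58496 - 0.70277 = 0.88219 ≈ 0.8822 bits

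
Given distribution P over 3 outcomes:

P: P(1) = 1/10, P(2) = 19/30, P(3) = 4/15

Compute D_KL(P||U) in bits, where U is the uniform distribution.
0.3269 bits

U(i) = 1/3 for all i

D_KL(P||U) = Σ P(x) log₂(P(x) / (1/3))
           = Σ P(x) log₂(P(x)) + log₂(3)
           = log₂(3) - H(P)

H(P) = -Σ P(x) log₂(P(x)):
  -P(1)·log₂(P(1)) = -(1/10)·log₂(1/10) = 0.33219
  -P(2)·log₂(P(2)) = -(19/30)·log₂(19/30) = 0.41734
  -P(3)·log₂(P(3)) = -(4/15)·log₂(4/15) = 0.50850
H(P) = 0.33219 + 0.41734 + 0.50850 = 1.25803 bits

log₂(3) = 1.58496 bits

D_KL(P||U) = 1.58496 - 1.25803 = 0.32693 ≈ 0.3269 bits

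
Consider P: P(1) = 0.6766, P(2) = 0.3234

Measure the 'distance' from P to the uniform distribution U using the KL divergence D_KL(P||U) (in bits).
0.0920 bits

U(i) = 1/2 for all i

D_KL(P||U) = Σ P(x) log₂(P(x) / (1/2))
           = Σ P(x) log₂(P(x)) + log₂(2)
           = log₂(2) - H(P)

H(P) = -Σ P(x) log₂(P(x)):
  -P(1)·log₂(P(1)) = -(0.6766)·log₂(0.6766) = 0.38135
  -P(2)·log₂(P(2)) = -(0.3234)·log₂(0.3234) = 0.52669
H(P) = 0.38135 + 0.52669 = 0.90804 bits

log₂(2) = 1.00000 bits

D_KL(P||U) = 1.00000 - 0.90804 = 0.09196 ≈ 0.0920 bits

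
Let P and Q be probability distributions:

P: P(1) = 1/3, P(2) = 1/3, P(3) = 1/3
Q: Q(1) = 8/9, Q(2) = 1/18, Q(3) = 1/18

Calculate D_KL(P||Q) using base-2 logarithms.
1.2516 bits

D_KL(P||Q) = Σ P(x) log₂(P(x)/Q(x))

Computing term by term:
  P(1)·log₂(P(1)/Q(1)) = (1/3)·log₂((1/3)/(8/9)) = -0.47168
  P(2)·log₂(P(2)/Q(2)) = (1/3)·log₂((1/3)/(1/18)) = 0.86165
  P(3)·log₂(P(3)/Q(3)) = (1/3)·log₂((1/3)/(1/18)) = 0.86165

D_KL(P||Q) = -0.47168 + 0.86165 + 0.86165 = 1.25162 ≈ 1.2516 bits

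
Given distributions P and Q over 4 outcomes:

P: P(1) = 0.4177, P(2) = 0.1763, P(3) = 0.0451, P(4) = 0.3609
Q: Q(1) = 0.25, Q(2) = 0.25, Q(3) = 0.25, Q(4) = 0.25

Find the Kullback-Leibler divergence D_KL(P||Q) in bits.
0.3002 bits

D_KL(P||Q) = Σ P(x) log₂(P(x)/Q(x))

Computing term by term:
  P(1)·log₂(P(1)/Q(1)) = 0.4177·log₂(0.4177/0.25) = 0.30932
  P(2)·log₂(P(2)/Q(2)) = 0.1763·log₂(0.1763/0.25) = -0.08884
  P(3)·log₂(P(3)/Q(3)) = 0.0451·log₂(0.0451/0.25) = -0.11143
  P(4)·log₂(P(4)/Q(4)) = 0.3609·log₂(0.3609/0.25) = 0.19116

D_KL(P||Q) = 0.30932 - 0.08884 - 0.11143 + 0.19116 = 0.30021 ≈ 0.3002 bits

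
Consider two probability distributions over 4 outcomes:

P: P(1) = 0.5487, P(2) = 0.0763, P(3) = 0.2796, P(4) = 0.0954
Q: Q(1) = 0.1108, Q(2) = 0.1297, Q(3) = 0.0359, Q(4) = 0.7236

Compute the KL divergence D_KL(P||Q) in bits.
1.7571 bits

D_KL(P||Q) = Σ P(x) log₂(P(x)/Q(x))

Computing term by term:
  P(1)·log₂(P(1)/Q(1)) = 0.5487·log₂(0.5487/0.1108) = 1.26643
  P(2)·log₂(P(2)/Q(2)) = 0.0763·log₂(0.0763/0.1297) = -0.05840
  P(3)·log₂(P(3)/Q(3)) = 0.2796·log₂(0.2796/0.0359) = 0.82798
  P(4)·log₂(P(4)/Q(4)) = 0.0954·log₂(0.0954/0.7236) = -0.27887

D_KL(P||Q) = 1.26643 - 0.05840 + 0.82798 - 0.27887 = 1.75714 ≈ 1.7571 bits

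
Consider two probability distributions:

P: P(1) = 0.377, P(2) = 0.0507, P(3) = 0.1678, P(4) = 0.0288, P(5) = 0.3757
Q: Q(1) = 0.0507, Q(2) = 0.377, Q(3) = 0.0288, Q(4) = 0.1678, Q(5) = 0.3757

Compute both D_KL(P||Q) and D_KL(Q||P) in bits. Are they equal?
D_KL(P||Q) = 1.2979 bits, D_KL(Q||P) = 1.2979 bits. Yes, in this case they are equal (although KL divergence is not symmetric in general).

D_KL(P||Q) = Σ P(x) log₂(P(x)/Q(x))

Computing term by term:
  P(1)·log₂(P(1)/Q(1)) = 0.377·log₂(0.377/0.0507) = 1.09123
  P(2)·log₂(P(2)/Q(2)) = 0.0507·log₂(0.0507/0.377) = -0.14675
  P(3)·log₂(P(3)/Q(3)) = 0.1678·log₂(0.1678/0.0288) = 0.42665
  P(4)·log₂(P(4)/Q(4)) = 0.0288·log₂(0.0288/0.1678) = -0.07323
  P(5)·log₂(P(5)/Q(5)) = 0.3757·log₂(0.3757/0.3757) = 0.00000

D_KL(P||Q) = 1.09123 - 0.14675 + 0.42665 - 0.07323 + 0.00000 = 1.29790 ≈ 1.2979 bits

D_KL(Q||P) = Σ Q(x) log₂(Q(x)/P(x))

Computing term by term:
  Q(1)·log₂(Q(1)/P(1)) = 0.0507·log₂(0.0507/0.377) = -0.14675
  Q(2)·log₂(Q(2)/P(2)) = 0.377·log₂(0.377/0.0507) = 1.09123
  Q(3)·log₂(Q(3)/P(3)) = 0.0288·log₂(0.0288/0.1678) = -0.07323
  Q(4)·log₂(Q(4)/P(4)) = 0.1678·log₂(0.1678/0.0288) = 0.42665
  Q(5)·log₂(Q(5)/P(5)) = 0.3757·log₂(0.3757/0.3757) = 0.00000

D_KL(Q||P) = -0.14675 + 1.09123 - 0.07323 + 0.42665 + 0.00000 = 1.29790 ≈ 1.2979 bits

These ARE equal here. Q is P with outcomes relabeled (Q(1) = P(2), Q(2) = P(1), Q(3) = P(4), Q(4) = P(3)) by a relabeling that is its own inverse, so the two sums contain exactly the same terms in a different order. This is a special case — KL divergence is not symmetric in general: D_KL(P||Q) ≠ D_KL(Q||P) for most P, Q.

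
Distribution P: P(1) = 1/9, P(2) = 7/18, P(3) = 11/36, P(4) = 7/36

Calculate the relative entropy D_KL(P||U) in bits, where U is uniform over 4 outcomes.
0.1359 bits

U(i) = 1/4 for all i

D_KL(P||U) = Σ P(x) log₂(P(x) / (1/4))
           = Σ P(x) log₂(P(x)) + log₂(4)
           = log₂(4) - H(P)

H(P) = -Σ P(x) log₂(P(x)):
  -P(1)·log₂(P(1)) = -(1/9)·log₂(1/9) = 0.35221
  -P(2)·log₂(P(2)) = -(7/18)·log₂(7/18) = 0.52989
  -P(3)·log₂(P(3)) = -(11/36)·log₂(11/36) = 0.52265
  -P(4)·log₂(P(4)) = -(7/36)·log₂(7/36) = 0.45939
H(P) = 0.35221 + 0.52989 + 0.52265 + 0.45939 = 1.86414 bits

log₂(4) = 2.00000 bits

D_KL(P||U) = 2.00000 - 1.86414 = 0.13586 ≈ 0.1359 bits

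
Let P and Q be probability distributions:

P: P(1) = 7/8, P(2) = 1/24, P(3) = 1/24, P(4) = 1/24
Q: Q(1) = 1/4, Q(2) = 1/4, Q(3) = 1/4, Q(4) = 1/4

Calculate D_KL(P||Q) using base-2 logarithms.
1.2583 bits

D_KL(P||Q) = Σ P(x) log₂(P(x)/Q(x))

Computing term by term:
  P(1)·log₂(P(1)/Q(1)) = (7/8)·log₂((7/8)/(1/4)) = 1.58144
  P(2)·log₂(P(2)/Q(2)) = (1/24)·log₂((1/24)/(1/4)) = -0.10771
  P(3)·log₂(P(3)/Q(3)) = (1/24)·log₂((1/24)/(1/4)) = -0.10771
  P(4)·log₂(P(4)/Q(4)) = (1/24)·log₂((1/24)/(1/4)) = -0.10771

D_KL(P||Q) = 1.58144 - 0.10771 - 0.10771 - 0.10771 = 1.25831 ≈ 1.2583 bits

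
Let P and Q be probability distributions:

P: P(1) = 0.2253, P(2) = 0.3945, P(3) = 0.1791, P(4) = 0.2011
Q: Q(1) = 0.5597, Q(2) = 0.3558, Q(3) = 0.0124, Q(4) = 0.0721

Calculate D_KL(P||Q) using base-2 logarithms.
0.7505 bits

D_KL(P||Q) = Σ P(x) log₂(P(x)/Q(x))

Computing term by term:
  P(1)·log₂(P(1)/Q(1)) = 0.2253·log₂(0.2253/0.5597) = -0.29578
  P(2)·log₂(P(2)/Q(2)) = 0.3945·log₂(0.3945/0.3558) = 0.05876
  P(3)·log₂(P(3)/Q(3)) = 0.1791·log₂(0.1791/0.0124) = 0.68996
  P(4)·log₂(P(4)/Q(4)) = 0.2011·log₂(0.2011/0.0721) = 0.29760

D_KL(P||Q) = -0.29578 + 0.05876 + 0.68996 + 0.29760 = 0.75054 ≈ 0.7505 bits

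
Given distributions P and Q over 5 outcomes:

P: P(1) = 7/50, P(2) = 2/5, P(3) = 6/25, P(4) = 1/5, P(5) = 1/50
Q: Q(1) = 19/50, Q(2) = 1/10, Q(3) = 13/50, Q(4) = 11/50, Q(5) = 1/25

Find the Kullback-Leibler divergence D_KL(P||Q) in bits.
0.5231 bits

D_KL(P||Q) = Σ P(x) log₂(P(x)/Q(x))

Computing term by term:
  P(1)·log₂(P(1)/Q(1)) = (7/50)·log₂((7/50)/(19/50)) = -0.20168
  P(2)·log₂(P(2)/Q(2)) = (2/5)·log₂((2/5)/(1/10)) = 0.80000
  P(3)·log₂(P(3)/Q(3)) = (6/25)·log₂((6/25)/(13/50)) = -0.02771
  P(4)·log₂(P(4)/Q(4)) = (1/5)·log₂((1/5)/(11/50)) = -0.02750
  P(5)·log₂(P(5)/Q(5)) = (1/50)·log₂((1/50)/(1/25)) = -0.02000

D_KL(P||Q) = -0.20168 + 0.80000 - 0.02771 - 0.02750 - 0.02000 = 0.52311 ≈ 0.5231 bits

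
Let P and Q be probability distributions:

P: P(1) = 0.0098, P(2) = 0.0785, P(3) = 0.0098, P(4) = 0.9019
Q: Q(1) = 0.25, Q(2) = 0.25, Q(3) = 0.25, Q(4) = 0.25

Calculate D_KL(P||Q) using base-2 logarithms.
1.4467 bits

D_KL(P||Q) = Σ P(x) log₂(P(x)/Q(x))

Computing term by term:
  P(1)·log₂(P(1)/Q(1)) = 0.0098·log₂(0.0098/0.25) = -0.04580
  P(2)·log₂(P(2)/Q(2)) = 0.0785·log₂(0.0785/0.25) = -0.13119
  P(3)·log₂(P(3)/Q(3)) = 0.0098·log₂(0.0098/0.25) = -0.04580
  P(4)·log₂(P(4)/Q(4)) = 0.9019·log₂(0.9019/0.25) = 1.66945

D_KL(P||Q) = -0.04580 - 0.13119 - 0.04580 + 1.66945 = 1.44666 ≈ 1.4467 bits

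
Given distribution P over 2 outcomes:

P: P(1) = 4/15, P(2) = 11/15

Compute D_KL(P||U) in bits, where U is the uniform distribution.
0.1634 bits

U(i) = 1/2 for all i

D_KL(P||U) = Σ P(x) log₂(P(x) / (1/2))
           = Σ P(x) log₂(P(x)) + log₂(2)
           = log₂(2) - H(P)

H(P) = -Σ P(x) log₂(P(x)):
  -P(1)·log₂(P(1)) = -(4/15)·log₂(4/15) = 0.50850
  -P(2)·log₂(P(2)) = -(11/15)·log₂(11/15) = 0.32814
H(P) = 0.50850 + 0.32814 = 0.83664 bits

log₂(2) = 1.00000 bits

D_KL(P||U) = 1.00000 - 0.83664 = 0.16336 ≈ 0.1634 bits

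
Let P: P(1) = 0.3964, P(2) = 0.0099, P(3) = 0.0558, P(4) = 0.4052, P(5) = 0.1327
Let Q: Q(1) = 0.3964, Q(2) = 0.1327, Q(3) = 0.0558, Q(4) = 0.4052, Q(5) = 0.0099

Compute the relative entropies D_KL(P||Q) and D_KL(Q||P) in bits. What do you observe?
D_KL(P||Q) = 0.4598 bits, D_KL(Q||P) = 0.4598 bits. The two directions give the same value here, because Q is a self-inverse relabeling of P; in general KL divergence is asymmetric.

D_KL(P||Q) = Σ P(x) log₂(P(x)/Q(x))

Computing term by term:
  P(1)·log₂(P(1)/Q(1)) = 0.3964·log₂(0.3964/0.3964) = 0.00000
  P(2)·log₂(P(2)/Q(2)) = 0.0099·log₂(0.0099/0.1327) = -0.03707
  P(3)·log₂(P(3)/Q(3)) = 0.0558·log₂(0.0558/0.0558) = 0.00000
  P(4)·log₂(P(4)/Q(4)) = 0.4052·log₂(0.4052/0.4052) = 0.00000
  P(5)·log₂(P(5)/Q(5)) = 0.1327·log₂(0.1327/0.0099) = 0.49691

D_KL(P||Q) = 0.00000 - 0.03707 + 0.00000 + 0.00000 + 0.49691 = 0.45984 ≈ 0.4598 bits

D_KL(Q||P) = Σ Q(x) log₂(Q(x)/P(x))

Computing term by term:
  Q(1)·log₂(Q(1)/P(1)) = 0.3964·log₂(0.3964/0.3964) = 0.00000
  Q(2)·log₂(Q(2)/P(2)) = 0.1327·log₂(0.1327/0.0099) = 0.49691
  Q(3)·log₂(Q(3)/P(3)) = 0.0558·log₂(0.0558/0.0558) = 0.00000
  Q(4)·log₂(Q(4)/P(4)) = 0.4052·log₂(0.4052/0.4052) = 0.00000
  Q(5)·log₂(Q(5)/P(5)) = 0.0099·log₂(0.0099/0.1327) = -0.03707

D_KL(Q||P) = 0.00000 + 0.49691 + 0.00000 + 0.00000 - 0.03707 = 0.45984 ≈ 0.4598 bits

These ARE equal here. Q is P with outcomes relabeled (Q(2) = P(5), Q(5) = P(2)) by a relabeling that is its own inverse, so the two sums contain exactly the same terms in a different order. This is a special case — KL divergence is not symmetric in general: D_KL(P||Q) ≠ D_KL(Q||P) for most P, Q.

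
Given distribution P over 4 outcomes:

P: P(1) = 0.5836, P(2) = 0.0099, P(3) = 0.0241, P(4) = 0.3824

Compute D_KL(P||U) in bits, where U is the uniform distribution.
0.8208 bits

U(i) = 1/4 for all i

D_KL(P||U) = Σ P(x) log₂(P(x) / (1/4))
           = Σ P(x) log₂(P(x)) + log₂(4)
           = log₂(4) - H(P)

H(P) = -Σ P(x) log₂(P(x)):
  -P(1)·log₂(P(1)) = -(0.5836)·log₂(0.5836) = 0.45343
  -P(2)·log₂(P(2)) = -(0.0099)·log₂(0.0099) = 0.06592
  -P(3)·log₂(P(3)) = -(0.0241)·log₂(0.0241) = 0.12953
  -P(4)·log₂(P(4)) = -(0.3824)·log₂(0.3824) = 0.53033
H(P) = 0.45343 + 0.06592 + 0.12953 + 0.53033 = 1.17921 bits

log₂(4) = 2.00000 bits

D_KL(P||U) = 2.00000 - 1.17921 = 0.82079 ≈ 0.8208 bits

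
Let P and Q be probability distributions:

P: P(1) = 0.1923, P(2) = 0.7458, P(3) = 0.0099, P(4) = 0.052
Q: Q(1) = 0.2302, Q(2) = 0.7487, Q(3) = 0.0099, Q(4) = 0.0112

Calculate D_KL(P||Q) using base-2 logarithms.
0.0611 bits

D_KL(P||Q) = Σ P(x) log₂(P(x)/Q(x))

Computing term by term:
  P(1)·log₂(P(1)/Q(1)) = 0.1923·log₂(0.1923/0.2302) = -0.04991
  P(2)·log₂(P(2)/Q(2)) = 0.7458·log₂(0.7458/0.7487) = -0.00418
  P(3)·log₂(P(3)/Q(3)) = 0.0099·log₂(0.0099/0.0099) = 0.00000
  P(4)·log₂(P(4)/Q(4)) = 0.052·log₂(0.052/0.0112) = 0.11518

D_KL(P||Q) = -0.04991 - 0.00418 + 0.00000 + 0.11518 = 0.06109 ≈ 0.0611 bits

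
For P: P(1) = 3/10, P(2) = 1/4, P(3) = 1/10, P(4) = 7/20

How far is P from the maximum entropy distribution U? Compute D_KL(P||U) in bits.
0.1166 bits

U(i) = 1/4 for all i

D_KL(P||U) = Σ P(x) log₂(P(x) / (1/4))
           = Σ P(x) log₂(P(x)) + log₂(4)
           = log₂(4) - H(P)

H(P) = -Σ P(x) log₂(P(x)):
  -P(1)·log₂(P(1)) = -(3/10)·log₂(3/10) = 0.52109
  -P(2)·log₂(P(2)) = -(1/4)·log₂(1/4) = 0.50000
  -P(3)·log₂(P(3)) = -(1/10)·log₂(1/10) = 0.33219
  -P(4)·log₂(P(4)) = -(7/20)·log₂(7/20) = 0.53010
H(P) = 0.52109 + 0.50000 + 0.33219 + 0.53010 = 1.88338 bits

log₂(4) = 2.00000 bits

D_KL(P||U) = 2.00000 - 1.88338 = 0.11662 ≈ 0.1166 bits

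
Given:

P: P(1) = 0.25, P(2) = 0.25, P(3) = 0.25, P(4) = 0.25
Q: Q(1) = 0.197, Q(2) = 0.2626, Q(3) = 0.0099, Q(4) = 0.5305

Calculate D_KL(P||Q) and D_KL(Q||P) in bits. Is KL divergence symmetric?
D_KL(P||Q) = 0.9614 bits, D_KL(Q||P) = 0.4806 bits. No, KL divergence is not symmetric.

D_KL(P||Q) = Σ P(x) log₂(P(x)/Q(x))

Computing term by term:
  P(1)·log₂(P(1)/Q(1)) = 0.25·log₂(0.25/0.197) = 0.08593
  P(2)·log₂(P(2)/Q(2)) = 0.25·log₂(0.25/0.2626) = -0.01773
  P(3)·log₂(P(3)/Q(3)) = 0.25·log₂(0.25/0.0099) = 1.16459
  P(4)·log₂(P(4)/Q(4)) = 0.25·log₂(0.25/0.5305) = -0.27136

D_KL(P||Q) = 0.08593 - 0.01773 + 1.16459 - 0.27136 = 0.96143 ≈ 0.9614 bits

D_KL(Q||P) = Σ Q(x) log₂(Q(x)/P(x))

Computing term by term:
  Q(1)·log₂(Q(1)/P(1)) = 0.197·log₂(0.197/0.25) = -0.06772
  Q(2)·log₂(Q(2)/P(2)) = 0.2626·log₂(0.2626/0.25) = 0.01863
  Q(3)·log₂(Q(3)/P(3)) = 0.0099·log₂(0.0099/0.25) = -0.04612
  Q(4)·log₂(Q(4)/P(4)) = 0.5305·log₂(0.5305/0.25) = 0.57582

D_KL(Q||P) = -0.06772 + 0.01863 - 0.04612 + 0.57582 = 0.48061 ≈ 0.4806 bits

These are NOT equal (difference: 0.4808 bits). KL divergence is asymmetric: D_KL(P||Q) ≠ D_KL(Q||P) in general.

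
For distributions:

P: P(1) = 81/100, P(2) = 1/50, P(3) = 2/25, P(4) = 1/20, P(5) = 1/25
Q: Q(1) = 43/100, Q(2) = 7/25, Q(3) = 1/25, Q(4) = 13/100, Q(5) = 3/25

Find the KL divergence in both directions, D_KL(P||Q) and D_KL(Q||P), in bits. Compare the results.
D_KL(P||Q) = 0.6115 bits, D_KL(Q||P) = 1.0026 bits. D_KL(Q||P) is larger than D_KL(P||Q) by 0.3911 bits; the two directions differ.

D_KL(P||Q) = Σ P(x) log₂(P(x)/Q(x))

Computing term by term:
  P(1)·log₂(P(1)/Q(1)) = (81/100)·log₂((81/100)/(43/100)) = 0.74000
  P(2)·log₂(P(2)/Q(2)) = (1/50)·log₂((1/50)/(7/25)) = -0.07615
  P(3)·log₂(P(3)/Q(3)) = (2/25)·log₂((2/25)/(1/25)) = 0.08000
  P(4)·log₂(P(4)/Q(4)) = (1/20)·log₂((1/20)/(13/100)) = -0.06893
  P(5)·log₂(P(5)/Q(5)) = (1/25)·log₂((1/25)/(3/25)) = -0.06340

D_KL(P||Q) = 0.74000 - 0.07615 + 0.08000 - 0.06893 - 0.06340 = 0.61152 ≈ 0.6115 bits

D_KL(Q||P) = Σ Q(x) log₂(Q(x)/P(x))

Computing term by term:
  Q(1)·log₂(Q(1)/P(1)) = (43/100)·log₂((43/100)/(81/100)) = -0.39284
  Q(2)·log₂(Q(2)/P(2)) = (7/25)·log₂((7/25)/(1/50)) = 1.06606
  Q(3)·log₂(Q(3)/P(3)) = (1/25)·log₂((1/25)/(2/25)) = -0.04000
  Q(4)·log₂(Q(4)/P(4)) = (13/100)·log₂((13/100)/(1/20)) = 0.17921
  Q(5)·log₂(Q(5)/P(5)) = (3/25)·log₂((3/25)/(1/25)) = 0.19020

D_KL(Q||P) = -0.39284 + 1.06606 - 0.04000 + 0.17921 + 0.19020 = 1.00263 ≈ 1.0026 bits

These are NOT equal (difference: 0.3911 bits). KL divergence is asymmetric: D_KL(P||Q) ≠ D_KL(Q||P) in general.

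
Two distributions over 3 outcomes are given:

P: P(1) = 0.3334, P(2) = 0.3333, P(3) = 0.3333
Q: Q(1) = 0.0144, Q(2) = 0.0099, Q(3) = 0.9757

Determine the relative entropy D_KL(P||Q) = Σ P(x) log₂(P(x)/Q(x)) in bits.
2.6858 bits

D_KL(P||Q) = Σ P(x) log₂(P(x)/Q(x))

Computing term by term:
  P(1)·log₂(P(1)/Q(1)) = 0.3334·log₂(0.3334/0.0144) = 1.51134
  P(2)·log₂(P(2)/Q(2)) = 0.3333·log₂(0.3333/0.0099) = 1.69091
  P(3)·log₂(P(3)/Q(3)) = 0.3333·log₂(0.3333/0.9757) = -0.51649

D_KL(P||Q) = 1.51134 + 1.69091 - 0.51649 = 2.68576 ≈ 2.6858 bits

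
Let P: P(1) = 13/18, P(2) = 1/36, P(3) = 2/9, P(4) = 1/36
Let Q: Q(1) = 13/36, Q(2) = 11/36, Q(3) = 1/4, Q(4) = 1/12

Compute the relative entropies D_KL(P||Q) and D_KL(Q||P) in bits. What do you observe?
D_KL(P||Q) = 0.5443 bits, D_KL(Q||P) = 0.8705 bits. The two directions give different values (D_KL(Q||P) exceeds D_KL(P||Q) by 0.3262 bits): KL divergence is asymmetric.

D_KL(P||Q) = Σ P(x) log₂(P(x)/Q(x))

Computing term by term:
  P(1)·log₂(P(1)/Q(1)) = (13/18)·log₂((13/18)/(13/36)) = 0.72222
  P(2)·log₂(P(2)/Q(2)) = (1/36)·log₂((1/36)/(11/36)) = -0.09610
  P(3)·log₂(P(3)/Q(3)) = (2/9)·log₂((2/9)/(1/4)) = -0.03776
  P(4)·log₂(P(4)/Q(4)) = (1/36)·log₂((1/36)/(1/12)) = -0.04403

D_KL(P||Q) = 0.72222 - 0.09610 - 0.03776 - 0.04403 = 0.54433 ≈ 0.5443 bits

D_KL(Q||P) = Σ Q(x) log₂(Q(x)/P(x))

Computing term by term:
  Q(1)·log₂(Q(1)/P(1)) = (13/36)·log₂((13/36)/(13/18)) = -0.36111
  Q(2)·log₂(Q(2)/P(2)) = (11/36)·log₂((11/36)/(1/36)) = 1.05705
  Q(3)·log₂(Q(3)/P(3)) = (1/4)·log₂((1/4)/(2/9)) = 0.04248
  Q(4)·log₂(Q(4)/P(4)) = (1/12)·log₂((1/12)/(1/36)) = 0.13208

D_KL(Q||P) = -0.36111 + 1.05705 + 0.04248 + 0.13208 = 0.87050 ≈ 0.8705 bits

These are NOT equal (difference: 0.3262 bits). KL divergence is asymmetric: D_KL(P||Q) ≠ D_KL(Q||P) in general.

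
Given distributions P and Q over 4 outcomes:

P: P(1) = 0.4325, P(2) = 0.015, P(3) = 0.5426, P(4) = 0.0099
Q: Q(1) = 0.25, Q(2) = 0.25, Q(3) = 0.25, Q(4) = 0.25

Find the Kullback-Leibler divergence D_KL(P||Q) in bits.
0.8416 bits

D_KL(P||Q) = Σ P(x) log₂(P(x)/Q(x))

Computing term by term:
  P(1)·log₂(P(1)/Q(1)) = 0.4325·log₂(0.4325/0.25) = 0.34201
  P(2)·log₂(P(2)/Q(2)) = 0.015·log₂(0.015/0.25) = -0.06088
  P(3)·log₂(P(3)/Q(3)) = 0.5426·log₂(0.5426/0.25) = 0.60661
  P(4)·log₂(P(4)/Q(4)) = 0.0099·log₂(0.0099/0.25) = -0.04612

D_KL(P||Q) = 0.34201 - 0.06088 + 0.60661 - 0.04612 = 0.84162 ≈ 0.8416 bits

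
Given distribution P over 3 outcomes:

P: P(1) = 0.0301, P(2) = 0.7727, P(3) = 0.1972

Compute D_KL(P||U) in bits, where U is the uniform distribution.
0.6835 bits

U(i) = 1/3 for all i

D_KL(P||U) = Σ P(x) log₂(P(x) / (1/3))
           = Σ P(x) log₂(P(x)) + log₂(3)
           = log₂(3) - H(P)

H(P) = -Σ P(x) log₂(P(x)):
  -P(1)·log₂(P(1)) = -(0.0301)·log₂(0.0301) = 0.15213
  -P(2)·log₂(P(2)) = -(0.7727)·log₂(0.7727) = 0.28746
  -P(3)·log₂(P(3)) = -(0.1972)·log₂(0.1972) = 0.46190
H(P) = 0.15213 + 0.28746 + 0.46190 = 0.90149 bits

log₂(3) = 1.58496 bits

D_KL(P||U) = 1.58496 - 0.90149 = 0.68347 ≈ 0.6835 bits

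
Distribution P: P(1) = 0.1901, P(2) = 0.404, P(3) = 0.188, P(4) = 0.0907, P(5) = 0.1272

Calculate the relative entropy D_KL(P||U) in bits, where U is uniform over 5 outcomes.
0.1926 bits

U(i) = 1/5 for all i

D_KL(P||U) = Σ P(x) log₂(P(x) / (1/5))
           = Σ P(x) log₂(P(x)) + log₂(5)
           = log₂(5) - H(P)

H(P) = -Σ P(x) log₂(P(x)):
  -P(1)·log₂(P(1)) = -(0.1901)·log₂(0.1901) = 0.45532
  -P(2)·log₂(P(2)) = -(0.404)·log₂(0.404) = 0.52826
  -P(3)·log₂(P(3)) = -(0.188)·log₂(0.188) = 0.45330
  -P(4)·log₂(P(4)) = -(0.0907)·log₂(0.0907) = 0.31407
  -P(5)·log₂(P(5)) = -(0.1272)·log₂(0.1272) = 0.37840
H(P) = 0.45532 + 0.52826 + 0.45330 + 0.31407 + 0.37840 = 2.12935 bits

log₂(5) = 2.32193 bits

D_KL(P||U) = 2.32193 - 2.12935 = 0.19258 ≈ 0.1926 bits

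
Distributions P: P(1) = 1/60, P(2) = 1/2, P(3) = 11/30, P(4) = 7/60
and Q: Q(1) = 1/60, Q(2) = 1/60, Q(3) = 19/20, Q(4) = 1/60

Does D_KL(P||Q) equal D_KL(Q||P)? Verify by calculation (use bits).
D_KL(P||Q) = 2.2774 bits, D_KL(Q||P) = 1.1762 bits. No — D_KL(P||Q) ≠ D_KL(Q||P) for this pair.

D_KL(P||Q) = Σ P(x) log₂(P(x)/Q(x))

Computing term by term:
  P(1)·log₂(P(1)/Q(1)) = (1/60)·log₂((1/60)/(1/60)) = 0.00000
  P(2)·log₂(P(2)/Q(2)) = (1/2)·log₂((1/2)/(1/60)) = 2.45345
  P(3)·log₂(P(3)/Q(3)) = (11/30)·log₂((11/30)/(19/20)) = -0.50360
  P(4)·log₂(P(4)/Q(4)) = (7/60)·log₂((7/60)/(1/60)) = 0.32752

D_KL(P||Q) = 0.00000 + 2.45345 - 0.50360 + 0.32752 = 2.27737 ≈ 2.2774 bits

D_KL(Q||P) = Σ Q(x) log₂(Q(x)/P(x))

Computing term by term:
  Q(1)·log₂(Q(1)/P(1)) = (1/60)·log₂((1/60)/(1/60)) = 0.00000
  Q(2)·log₂(Q(2)/P(2)) = (1/60)·log₂((1/60)/(1/2)) = -0.08178
  Q(3)·log₂(Q(3)/P(3)) = (19/20)·log₂((19/20)/(11/30)) = 1.30479
  Q(4)·log₂(Q(4)/P(4)) = (1/60)·log₂((1/60)/(7/60)) = -0.04679

D_KL(Q||P) = 0.00000 - 0.08178 + 1.30479 - 0.04679 = 1.17622 ≈ 1.1762 bits

These are NOT equal (difference: 1.1012 bits). KL divergence is asymmetric: D_KL(P||Q) ≠ D_KL(Q||P) in general.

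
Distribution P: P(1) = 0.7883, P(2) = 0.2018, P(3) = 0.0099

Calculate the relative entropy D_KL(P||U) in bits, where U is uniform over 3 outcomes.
0.7826 bits

U(i) = 1/3 for all i

D_KL(P||U) = Σ P(x) log₂(P(x) / (1/3))
           = Σ P(x) log₂(P(x)) + log₂(3)
           = log₂(3) - H(P)

H(P) = -Σ P(x) log₂(P(x)):
  -P(1)·log₂(P(1)) = -(0.7883)·log₂(0.7883) = 0.27053
  -P(2)·log₂(P(2)) = -(0.2018)·log₂(0.2018) = 0.46596
  -P(3)·log₂(P(3)) = -(0.0099)·log₂(0.0099) = 0.06592
H(P) = 0.27053 + 0.46596 + 0.06592 = 0.80241 bits

log₂(3) = 1.58496 bits

D_KL(P||U) = 1.58496 - 0.80241 = 0.78255 ≈ 0.7826 bits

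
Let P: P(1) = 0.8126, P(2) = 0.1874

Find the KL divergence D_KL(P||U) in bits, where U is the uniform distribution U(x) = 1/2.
0.3040 bits

U(i) = 1/2 for all i

D_KL(P||U) = Σ P(x) log₂(P(x) / (1/2))
           = Σ P(x) log₂(P(x)) + log₂(2)
           = log₂(2) - H(P)

H(P) = -Σ P(x) log₂(P(x)):
  -P(1)·log₂(P(1)) = -(0.8126)·log₂(0.8126) = 0.24328
  -P(2)·log₂(P(2)) = -(0.1874)·log₂(0.1874) = 0.45272
H(P) = 0.24328 + 0.45272 = 0.69600 bits

log₂(2) = 1.00000 bits

D_KL(P||U) = 1.00000 - 0.69600 = 0.30400 ≈ 0.3040 bits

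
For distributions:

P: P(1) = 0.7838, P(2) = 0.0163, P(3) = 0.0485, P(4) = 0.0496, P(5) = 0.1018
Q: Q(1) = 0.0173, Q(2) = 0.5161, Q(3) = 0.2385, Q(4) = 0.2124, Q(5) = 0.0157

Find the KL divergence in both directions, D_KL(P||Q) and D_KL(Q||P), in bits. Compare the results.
D_KL(P||Q) = 4.2900 bits, D_KL(Q||P) = 3.4288 bits. D_KL(P||Q) is larger than D_KL(Q||P) by 0.8612 bits; the two directions differ.

D_KL(P||Q) = Σ P(x) log₂(P(x)/Q(x))

Computing term by term:
  P(1)·log₂(P(1)/Q(1)) = 0.7838·log₂(0.7838/0.0173) = 4.31219
  P(2)·log₂(P(2)/Q(2)) = 0.0163·log₂(0.0163/0.5161) = -0.08125
  P(3)·log₂(P(3)/Q(3)) = 0.0485·log₂(0.0485/0.2385) = -0.11145
  P(4)·log₂(P(4)/Q(4)) = 0.0496·log₂(0.0496/0.2124) = -0.10408
  P(5)·log₂(P(5)/Q(5)) = 0.1018·log₂(0.1018/0.0157) = 0.27454

D_KL(P||Q) = 4.31219 - 0.08125 - 0.11145 - 0.10408 + 0.27454 = 4.28995 ≈ 4.2900 bits

D_KL(Q||P) = Σ Q(x) log₂(Q(x)/P(x))

Computing term by term:
  Q(1)·log₂(Q(1)/P(1)) = 0.0173·log₂(0.0173/0.7838) = -0.09518
  Q(2)·log₂(Q(2)/P(2)) = 0.5161·log₂(0.5161/0.0163) = 2.57261
  Q(3)·log₂(Q(3)/P(3)) = 0.2385·log₂(0.2385/0.0485) = 0.54806
  Q(4)·log₂(Q(4)/P(4)) = 0.2124·log₂(0.2124/0.0496) = 0.44569
  Q(5)·log₂(Q(5)/P(5)) = 0.0157·log₂(0.0157/0.1018) = -0.04234

D_KL(Q||P) = -0.09518 + 2.57261 + 0.54806 + 0.44569 - 0.04234 = 3.42884 ≈ 3.4288 bits

These are NOT equal (difference: 0.8612 bits). KL divergence is asymmetric: D_KL(P||Q) ≠ D_KL(Q||P) in general.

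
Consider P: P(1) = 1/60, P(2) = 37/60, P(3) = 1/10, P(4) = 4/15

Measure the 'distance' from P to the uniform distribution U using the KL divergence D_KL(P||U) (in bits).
0.6308 bits

U(i) = 1/4 for all i

D_KL(P||U) = Σ P(x) log₂(P(x) / (1/4))
           = Σ P(x) log₂(P(x)) + log₂(4)
           = log₂(4) - H(P)

H(P) = -Σ P(x) log₂(P(x)):
  -P(1)·log₂(P(1)) = -(1/60)·log₂(1/60) = 0.09845
  -P(2)·log₂(P(2)) = -(37/60)·log₂(37/60) = 0.43009
  -P(3)·log₂(P(3)) = -(1/10)·log₂(1/10) = 0.33219
  -P(4)·log₂(P(4)) = -(4/15)·log₂(4/15) = 0.50850
H(P) = 0.09845 + 0.43009 + 0.33219 + 0.50850 = 1.36923 bits

log₂(4) = 2.00000 bits

D_KL(P||U) = 2.00000 - 1.36923 = 0.63077 ≈ 0.6308 bits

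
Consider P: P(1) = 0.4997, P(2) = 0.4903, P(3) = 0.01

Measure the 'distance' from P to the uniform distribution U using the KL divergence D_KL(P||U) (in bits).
0.5142 bits

U(i) = 1/3 for all i

D_KL(P||U) = Σ P(x) log₂(P(x) / (1/3))
           = Σ P(x) log₂(P(x)) + log₂(3)
           = log₂(3) - H(P)

H(P) = -Σ P(x) log₂(P(x)):
  -P(1)·log₂(P(1)) = -(0.4997)·log₂(0.4997) = 0.50013
  -P(2)·log₂(P(2)) = -(0.4903)·log₂(0.4903) = 0.50416
  -P(3)·log₂(P(3)) = -(0.01)·log₂(0.01) = 0.06644
H(P) = 0.50013 + 0.50416 + 0.06644 = 1.07073 bits

log₂(3) = 1.58496 bits

D_KL(P||U) = 1.58496 - 1.07073 = 0.51423 ≈ 0.5142 bits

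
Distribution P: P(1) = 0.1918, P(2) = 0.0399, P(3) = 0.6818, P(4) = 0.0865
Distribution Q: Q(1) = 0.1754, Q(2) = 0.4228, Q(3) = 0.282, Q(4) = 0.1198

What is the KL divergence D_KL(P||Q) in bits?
0.7166 bits

D_KL(P||Q) = Σ P(x) log₂(P(x)/Q(x))

Computing term by term:
  P(1)·log₂(P(1)/Q(1)) = 0.1918·log₂(0.1918/0.1754) = 0.02473
  P(2)·log₂(P(2)/Q(2)) = 0.0399·log₂(0.0399/0.4228) = -0.13588
  P(3)·log₂(P(3)/Q(3)) = 0.6818·log₂(0.6818/0.282) = 0.86838
  P(4)·log₂(P(4)/Q(4)) = 0.0865·log₂(0.0865/0.1198) = -0.04064

D_KL(P||Q) = 0.02473 - 0.13588 + 0.86838 - 0.04064 = 0.71659 ≈ 0.7166 bits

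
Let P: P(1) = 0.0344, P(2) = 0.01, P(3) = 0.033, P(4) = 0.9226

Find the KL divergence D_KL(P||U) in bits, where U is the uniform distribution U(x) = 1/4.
1.4967 bits

U(i) = 1/4 for all i

D_KL(P||U) = Σ P(x) log₂(P(x) / (1/4))
           = Σ P(x) log₂(P(x)) + log₂(4)
           = log₂(4) - H(P)

H(P) = -Σ P(x) log₂(P(x)):
  -P(1)·log₂(P(1)) = -(0.0344)·log₂(0.0344) = 0.16723
  -P(2)·log₂(P(2)) = -(0.01)·log₂(0.01) = 0.06644
  -P(3)·log₂(P(3)) = -(0.033)·log₂(0.033) = 0.16241
  -P(4)·log₂(P(4)) = -(0.9226)·log₂(0.9226) = 0.10723
H(P) = 0.16723 + 0.06644 + 0.16241 + 0.10723 = 0.50331 bits

log₂(4) = 2.00000 bits

D_KL(P||U) = 2.00000 - 0.50331 = 1.49669 ≈ 1.4967 bits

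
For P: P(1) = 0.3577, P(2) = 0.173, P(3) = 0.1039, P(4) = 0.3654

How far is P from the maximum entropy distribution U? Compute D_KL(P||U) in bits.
0.1614 bits

U(i) = 1/4 for all i

D_KL(P||U) = Σ P(x) log₂(P(x) / (1/4))
           = Σ P(x) log₂(P(x)) + log₂(4)
           = log₂(4) - H(P)

H(P) = -Σ P(x) log₂(P(x)):
  -P(1)·log₂(P(1)) = -(0.3577)·log₂(0.3577) = 0.53053
  -P(2)·log₂(P(2)) = -(0.173)·log₂(0.173) = 0.43789
  -P(3)·log₂(P(3)) = -(0.1039)·log₂(0.1039) = 0.33941
  -P(4)·log₂(P(4)) = -(0.3654)·log₂(0.3654) = 0.53073
H(P) = 0.53053 + 0.43789 + 0.33941 + 0.53073 = 1.83856 bits

log₂(4) = 2.00000 bits

D_KL(P||U) = 2.00000 - 1.83856 = 0.16144 ≈ 0.1614 bits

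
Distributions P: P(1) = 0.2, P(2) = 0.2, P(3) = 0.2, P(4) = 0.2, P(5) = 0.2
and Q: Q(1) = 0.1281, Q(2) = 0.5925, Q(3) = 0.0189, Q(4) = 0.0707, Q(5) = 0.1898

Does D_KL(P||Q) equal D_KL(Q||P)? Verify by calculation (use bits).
D_KL(P||Q) = 0.8110 bits, D_KL(Q||P) = 0.6613 bits. No — D_KL(P||Q) ≠ D_KL(Q||P) for this pair.

D_KL(P||Q) = Σ P(x) log₂(P(x)/Q(x))

Computing term by term:
  P(1)·log₂(P(1)/Q(1)) = 0.2·log₂(0.2/0.1281) = 0.12855
  P(2)·log₂(P(2)/Q(2)) = 0.2·log₂(0.2/0.5925) = -0.31336
  P(3)·log₂(P(3)/Q(3)) = 0.2·log₂(0.2/0.0189) = 0.68071
  P(4)·log₂(P(4)/Q(4)) = 0.2·log₂(0.2/0.0707) = 0.30004
  P(5)·log₂(P(5)/Q(5)) = 0.2·log₂(0.2/0.1898) = 0.01510

D_KL(P||Q) = 0.12855 - 0.31336 + 0.68071 + 0.30004 + 0.01510 = 0.81104 ≈ 0.8110 bits

D_KL(Q||P) = Σ Q(x) log₂(Q(x)/P(x))

Computing term by term:
  Q(1)·log₂(Q(1)/P(1)) = 0.1281·log₂(0.1281/0.2) = -0.08233
  Q(2)·log₂(Q(2)/P(2)) = 0.5925·log₂(0.5925/0.2) = 0.92834
  Q(3)·log₂(Q(3)/P(3)) = 0.0189·log₂(0.0189/0.2) = -0.06433
  Q(4)·log₂(Q(4)/P(4)) = 0.0707·log₂(0.0707/0.2) = -0.10607
  Q(5)·log₂(Q(5)/P(5)) = 0.1898·log₂(0.1898/0.2) = -0.01433

D_KL(Q||P) = -0.08233 + 0.92834 - 0.06433 - 0.10607 - 0.01433 = 0.66128 ≈ 0.6613 bits

These are NOT equal (difference: 0.1497 bits). KL divergence is asymmetric: D_KL(P||Q) ≠ D_KL(Q||P) in general.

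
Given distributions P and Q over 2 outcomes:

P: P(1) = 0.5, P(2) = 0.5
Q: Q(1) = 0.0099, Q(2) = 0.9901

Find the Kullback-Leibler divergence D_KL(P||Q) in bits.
2.3364 bits

D_KL(P||Q) = Σ P(x) log₂(P(x)/Q(x))

Computing term by term:
  P(1)·log₂(P(1)/Q(1)) = 0.5·log₂(0.5/0.0099) = 2.82918
  P(2)·log₂(P(2)/Q(2)) = 0.5·log₂(0.5/0.9901) = -0.49282

D_KL(P||Q) = 2.82918 - 0.49282 = 2.33636 ≈ 2.3364 bits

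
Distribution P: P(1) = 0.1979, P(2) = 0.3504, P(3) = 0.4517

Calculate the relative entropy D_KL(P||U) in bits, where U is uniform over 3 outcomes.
0.0744 bits

U(i) = 1/3 for all i

D_KL(P||U) = Σ P(x) log₂(P(x) / (1/3))
           = Σ P(x) log₂(P(x)) + log₂(3)
           = log₂(3) - H(P)

H(P) = -Σ P(x) log₂(P(x)):
  -P(1)·log₂(P(1)) = -(0.1979)·log₂(0.1979) = 0.46252
  -P(2)·log₂(P(2)) = -(0.3504)·log₂(0.3504) = 0.53013
  -P(3)·log₂(P(3)) = -(0.4517)·log₂(0.4517) = 0.51790
H(P) = 0.46252 + 0.53013 + 0.51790 = 1.51055 bits

log₂(3) = 1.58496 bits

D_KL(P||U) = 1.58496 - 1.51055 = 0.07441 ≈ 0.0744 bits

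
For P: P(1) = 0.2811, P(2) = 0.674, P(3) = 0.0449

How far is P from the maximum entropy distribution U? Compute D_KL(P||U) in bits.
0.4857 bits

U(i) = 1/3 for all i

D_KL(P||U) = Σ P(x) log₂(P(x) / (1/3))
           = Σ P(x) log₂(P(x)) + log₂(3)
           = log₂(3) - H(P)

H(P) = -Σ P(x) log₂(P(x)):
  -P(1)·log₂(P(1)) = -(0.2811)·log₂(0.2811) = 0.51465
  -P(2)·log₂(P(2)) = -(0.674)·log₂(0.674) = 0.38363
  -P(3)·log₂(P(3)) = -(0.0449)·log₂(0.0449) = 0.20102
H(P) = 0.51465 + 0.38363 + 0.20102 = 1.09930 bits

log₂(3) = 1.58496 bits

D_KL(P||U) = 1.58496 - 1.09930 = 0.48566 ≈ 0.4857 bits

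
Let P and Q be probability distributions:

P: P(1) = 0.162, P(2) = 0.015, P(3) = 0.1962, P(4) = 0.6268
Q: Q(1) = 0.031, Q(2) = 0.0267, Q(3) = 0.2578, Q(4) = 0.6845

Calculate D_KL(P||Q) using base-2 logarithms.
0.2171 bits

D_KL(P||Q) = Σ P(x) log₂(P(x)/Q(x))

Computing term by term:
  P(1)·log₂(P(1)/Q(1)) = 0.162·log₂(0.162/0.031) = 0.38648
  P(2)·log₂(P(2)/Q(2)) = 0.015·log₂(0.015/0.0267) = -0.01248
  P(3)·log₂(P(3)/Q(3)) = 0.1962·log₂(0.1962/0.2578) = -0.07729
  P(4)·log₂(P(4)/Q(4)) = 0.6268·log₂(0.6268/0.6845) = -0.07963

D_KL(P||Q) = 0.38648 - 0.01248 - 0.07729 - 0.07963 = 0.21708 ≈ 0.2171 bits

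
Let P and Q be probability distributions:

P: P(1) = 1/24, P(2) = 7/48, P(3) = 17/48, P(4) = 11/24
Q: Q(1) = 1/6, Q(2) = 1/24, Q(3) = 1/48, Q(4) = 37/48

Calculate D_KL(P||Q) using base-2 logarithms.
1.2841 bits

D_KL(P||Q) = Σ P(x) log₂(P(x)/Q(x))

Computing term by term:
  P(1)·log₂(P(1)/Q(1)) = (1/24)·log₂((1/24)/(1/6)) = -0.08333
  P(2)·log₂(P(2)/Q(2)) = (7/48)·log₂((7/48)/(1/24)) = 0.26357
  P(3)·log₂(P(3)/Q(3)) = (17/48)·log₂((17/48)/(1/48)) = 1.44764
  P(4)·log₂(P(4)/Q(4)) = (11/24)·log₂((11/24)/(37/48)) = -0.34376

D_KL(P||Q) = -0.08333 + 0.26357 + 1.44764 - 0.34376 = 1.28412 ≈ 1.2841 bits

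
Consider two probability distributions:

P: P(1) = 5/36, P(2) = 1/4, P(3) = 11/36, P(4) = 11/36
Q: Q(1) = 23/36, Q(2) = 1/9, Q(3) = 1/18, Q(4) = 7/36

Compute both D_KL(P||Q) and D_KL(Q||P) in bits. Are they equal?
D_KL(P||Q) = 0.9374 bits, D_KL(Q||P) = 1.0132 bits. No, they are not equal.

D_KL(P||Q) = Σ P(x) log₂(P(x)/Q(x))

Computing term by term:
  P(1)·log₂(P(1)/Q(1)) = (5/36)·log₂((5/36)/(23/36)) = -0.30578
  P(2)·log₂(P(2)/Q(2)) = (1/4)·log₂((1/4)/(1/9)) = 0.29248
  P(3)·log₂(P(3)/Q(3)) = (11/36)·log₂((11/36)/(1/18)) = 0.75149
  P(4)·log₂(P(4)/Q(4)) = (11/36)·log₂((11/36)/(7/36)) = 0.19925

D_KL(P||Q) = -0.30578 + 0.29248 + 0.75149 + 0.19925 = 0.93744 ≈ 0.9374 bits

D_KL(Q||P) = Σ Q(x) log₂(Q(x)/P(x))

Computing term by term:
  Q(1)·log₂(Q(1)/P(1)) = (23/36)·log₂((23/36)/(5/36)) = 1.40660
  Q(2)·log₂(Q(2)/P(2)) = (1/9)·log₂((1/9)/(1/4)) = -0.12999
  Q(3)·log₂(Q(3)/P(3)) = (1/18)·log₂((1/18)/(11/36)) = -0.13664
  Q(4)·log₂(Q(4)/P(4)) = (7/36)·log₂((7/36)/(11/36)) = -0.12679

D_KL(Q||P) = 1.40660 - 0.12999 - 0.13664 - 0.12679 = 1.01318 ≈ 1.0132 bits

These are NOT equal (difference: 0.0758 bits). KL divergence is asymmetric: D_KL(P||Q) ≠ D_KL(Q||P) in general.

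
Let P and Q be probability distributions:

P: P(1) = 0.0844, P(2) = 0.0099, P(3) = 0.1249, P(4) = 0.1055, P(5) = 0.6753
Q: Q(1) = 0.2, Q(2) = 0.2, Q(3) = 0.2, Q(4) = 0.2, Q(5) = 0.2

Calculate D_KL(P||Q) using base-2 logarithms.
0.8553 bits

D_KL(P||Q) = Σ P(x) log₂(P(x)/Q(x))

Computing term by term:
  P(1)·log₂(P(1)/Q(1)) = 0.0844·log₂(0.0844/0.2) = -0.10505
  P(2)·log₂(P(2)/Q(2)) = 0.0099·log₂(0.0099/0.2) = -0.04293
  P(3)·log₂(P(3)/Q(3)) = 0.1249·log₂(0.1249/0.2) = -0.08484
  P(4)·log₂(P(4)/Q(4)) = 0.1055·log₂(0.1055/0.2) = -0.09735
  P(5)·log₂(P(5)/Q(5)) = 0.6753·log₂(0.6753/0.2) = 1.18551

D_KL(P||Q) = -0.10505 - 0.04293 - 0.08484 - 0.09735 + 1.18551 = 0.85534 ≈ 0.8553 bits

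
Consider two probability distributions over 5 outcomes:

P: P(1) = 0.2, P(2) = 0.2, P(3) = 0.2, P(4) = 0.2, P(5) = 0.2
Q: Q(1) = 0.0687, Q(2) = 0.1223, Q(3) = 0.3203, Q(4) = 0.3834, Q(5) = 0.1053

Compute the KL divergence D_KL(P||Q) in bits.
0.3117 bits

D_KL(P||Q) = Σ P(x) log₂(P(x)/Q(x))

Computing term by term:
  P(1)·log₂(P(1)/Q(1)) = 0.2·log₂(0.2/0.0687) = 0.30832
  P(2)·log₂(P(2)/Q(2)) = 0.2·log₂(0.2/0.1223) = 0.14192
  P(3)·log₂(P(3)/Q(3)) = 0.2·log₂(0.2/0.3203) = -0.13588
  P(4)·log₂(P(4)/Q(4)) = 0.2·log₂(0.2/0.3834) = -0.18777
  P(5)·log₂(P(5)/Q(5)) = 0.2·log₂(0.2/0.1053) = 0.18510

D_KL(P||Q) = 0.30832 + 0.14192 - 0.13588 - 0.18777 + 0.18510 = 0.31169 ≈ 0.3117 bits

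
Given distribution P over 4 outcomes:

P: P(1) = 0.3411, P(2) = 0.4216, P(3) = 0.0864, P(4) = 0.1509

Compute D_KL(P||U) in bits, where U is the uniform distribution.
0.2284 bits

U(i) = 1/4 for all i

D_KL(P||U) = Σ P(x) log₂(P(x) / (1/4))
           = Σ P(x) log₂(P(x)) + log₂(4)
           = log₂(4) - H(P)

H(P) = -Σ P(x) log₂(P(x)):
  -P(1)·log₂(P(1)) = -(0.3411)·log₂(0.3411) = 0.52930
  -P(2)·log₂(P(2)) = -(0.4216)·log₂(0.4216) = 0.52534
  -P(3)·log₂(P(3)) = -(0.0864)·log₂(0.0864) = 0.30524
  -P(4)·log₂(P(4)) = -(0.1509)·log₂(0.1509) = 0.41171
H(P) = 0.52930 + 0.52534 + 0.30524 + 0.41171 = 1.77159 bits

log₂(4) = 2.00000 bits

D_KL(P||U) = 2.00000 - 1.77159 = 0.22841 ≈ 0.2284 bits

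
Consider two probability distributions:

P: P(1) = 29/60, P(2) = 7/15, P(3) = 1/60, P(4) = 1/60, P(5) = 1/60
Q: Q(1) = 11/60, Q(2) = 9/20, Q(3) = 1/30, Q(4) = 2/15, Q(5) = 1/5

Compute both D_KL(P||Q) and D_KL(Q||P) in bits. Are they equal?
D_KL(P||Q) = 0.5740 bits, D_KL(Q||P) = 0.8703 bits. No, they are not equal.

D_KL(P||Q) = Σ P(x) log₂(P(x)/Q(x))

Computing term by term:
  P(1)·log₂(P(1)/Q(1)) = (29/60)·log₂((29/60)/(11/60)) = 0.67597
  P(2)·log₂(P(2)/Q(2)) = (7/15)·log₂((7/15)/(9/20)) = 0.02448
  P(3)·log₂(P(3)/Q(3)) = (1/60)·log₂((1/60)/(1/30)) = -0.01667
  P(4)·log₂(P(4)/Q(4)) = (1/60)·log₂((1/60)/(2/15)) = -0.05000
  P(5)·log₂(P(5)/Q(5)) = (1/60)·log₂((1/60)/(1/5)) = -0.05975

D_KL(P||Q) = 0.67597 + 0.02448 - 0.01667 - 0.05000 - 0.05975 = 0.57403 ≈ 0.5740 bits

D_KL(Q||P) = Σ Q(x) log₂(Q(x)/P(x))

Computing term by term:
  Q(1)·log₂(Q(1)/P(1)) = (11/60)·log₂((11/60)/(29/60)) = -0.25640
  Q(2)·log₂(Q(2)/P(2)) = (9/20)·log₂((9/20)/(7/15)) = -0.02361
  Q(3)·log₂(Q(3)/P(3)) = (1/30)·log₂((1/30)/(1/60)) = 0.03333
  Q(4)·log₂(Q(4)/P(4)) = (2/15)·log₂((2/15)/(1/60)) = 0.40000
  Q(5)·log₂(Q(5)/P(5)) = (1/5)·log₂((1/5)/(1/60)) = 0.71699

D_KL(Q||P) = -0.25640 - 0.02361 + 0.03333 + 0.40000 + 0.71699 = 0.87031 ≈ 0.8703 bits

These are NOT equal (difference: 0.2963 bits). KL divergence is asymmetric: D_KL(P||Q) ≠ D_KL(Q||P) in general.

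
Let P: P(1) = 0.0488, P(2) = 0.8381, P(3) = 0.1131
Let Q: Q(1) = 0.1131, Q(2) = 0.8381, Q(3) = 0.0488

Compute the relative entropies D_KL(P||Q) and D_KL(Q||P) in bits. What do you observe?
D_KL(P||Q) = 0.0780 bits, D_KL(Q||P) = 0.0780 bits. The two directions give the same value here, because Q is a self-inverse relabeling of P; in general KL divergence is asymmetric.

D_KL(P||Q) = Σ P(x) log₂(P(x)/Q(x))

Computing term by term:
  P(1)·log₂(P(1)/Q(1)) = 0.0488·log₂(0.0488/0.1131) = -0.05918
  P(2)·log₂(P(2)/Q(2)) = 0.8381·log₂(0.8381/0.8381) = 0.00000
  P(3)·log₂(P(3)/Q(3)) = 0.1131·log₂(0.1131/0.0488) = 0.13715

D_KL(P||Q) = -0.05918 + 0.00000 + 0.13715 = 0.07797 ≈ 0.0780 bits

D_KL(Q||P) = Σ Q(x) log₂(Q(x)/P(x))

Computing term by term:
  Q(1)·log₂(Q(1)/P(1)) = 0.1131·log₂(0.1131/0.0488) = 0.13715
  Q(2)·log₂(Q(2)/P(2)) = 0.8381·log₂(0.8381/0.8381) = 0.00000
  Q(3)·log₂(Q(3)/P(3)) = 0.0488·log₂(0.0488/0.1131) = -0.05918

D_KL(Q||P) = 0.13715 + 0.00000 - 0.05918 = 0.07797 ≈ 0.0780 bits

These ARE equal here. Q is P with outcomes relabeled (Q(1) = P(3), Q(3) = P(1)) by a relabeling that is its own inverse, so the two sums contain exactly the same terms in a different order. This is a special case — KL divergence is not symmetric in general: D_KL(P||Q) ≠ D_KL(Q||P) for most P, Q.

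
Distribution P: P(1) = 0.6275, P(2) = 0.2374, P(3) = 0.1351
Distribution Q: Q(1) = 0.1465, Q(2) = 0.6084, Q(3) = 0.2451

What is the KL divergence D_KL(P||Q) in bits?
0.8785 bits

D_KL(P||Q) = Σ P(x) log₂(P(x)/Q(x))

Computing term by term:
  P(1)·log₂(P(1)/Q(1)) = 0.6275·log₂(0.6275/0.1465) = 1.31694
  P(2)·log₂(P(2)/Q(2)) = 0.2374·log₂(0.2374/0.6084) = -0.32232
  P(3)·log₂(P(3)/Q(3)) = 0.1351·log₂(0.1351/0.2451) = -0.11610

D_KL(P||Q) = 1.31694 - 0.32232 - 0.11610 = 0.87852 ≈ 0.8785 bits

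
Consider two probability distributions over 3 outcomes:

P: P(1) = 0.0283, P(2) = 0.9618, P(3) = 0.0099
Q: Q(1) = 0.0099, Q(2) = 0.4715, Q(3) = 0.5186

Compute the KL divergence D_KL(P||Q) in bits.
0.9755 bits

D_KL(P||Q) = Σ P(x) log₂(P(x)/Q(x))

Computing term by term:
  P(1)·log₂(P(1)/Q(1)) = 0.0283·log₂(0.0283/0.0099) = 0.04288
  P(2)·log₂(P(2)/Q(2)) = 0.9618·log₂(0.9618/0.4715) = 0.98919
  P(3)·log₂(P(3)/Q(3)) = 0.0099·log₂(0.0099/0.5186) = -0.05654

D_KL(P||Q) = 0.04288 + 0.98919 - 0.05654 = 0.97553 ≈ 0.9755 bits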